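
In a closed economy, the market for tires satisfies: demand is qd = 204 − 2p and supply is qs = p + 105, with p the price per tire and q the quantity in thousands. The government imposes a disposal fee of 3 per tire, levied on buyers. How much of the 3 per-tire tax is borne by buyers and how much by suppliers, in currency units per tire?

Without the tax, 204 − 2p = p + 105 gives 3p = 99, so p* = 33 and q* = 138.
With the tax collected from buyers, demand (in seller-price terms) shifts: qd = 204 − 2(p + 3).
Solving gives q = 136 with buyers paying 34 and suppliers receiving 31 (the 3 wedge).
Burden on buyers: 1; on suppliers: 2. (They sum to 3.)
The less price-elastic side of the market bears the larger share of a per-unit tax.

Buyers bear 1 per tire; suppliers bear 2 per tire.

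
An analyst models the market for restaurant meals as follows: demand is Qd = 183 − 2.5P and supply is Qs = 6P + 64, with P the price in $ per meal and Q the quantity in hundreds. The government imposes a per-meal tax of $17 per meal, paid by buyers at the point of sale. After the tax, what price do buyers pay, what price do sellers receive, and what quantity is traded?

Buyers pay $26; sellers receive $9; quantity = 118.

Without the tax, 183 − 2.5P = 6P + 64 gives 8.5P = 119, so P* = $14 and Q* = 148.
With the tax collected from buyers, demand (in seller-price terms) shifts: Qd = 183 − 2.5(P + 17).
New equilibrium: buyers pay $26, sellers receive $9, Q = 118. (Wedge: Pb − Ps = 17.)
The less price-elastic side of the market bears the larger share of a per-unit tax.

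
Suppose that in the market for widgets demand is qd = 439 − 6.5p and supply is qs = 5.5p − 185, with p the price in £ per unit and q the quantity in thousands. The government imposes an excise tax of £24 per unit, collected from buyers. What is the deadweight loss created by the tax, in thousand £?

Deadweight loss = £858 thousand.

Before the tax: set 439 − 6.5p = 5.5p − 185 → p* = £52, q* = 101.
With the tax collected from buyers, demand (in seller-price terms) shifts: qd = 439 − 6.5(p + 24).
Solving gives q = 29.5 with buyers paying £63 and sellers receiving £39 (the £24 wedge).
Quantity falls by |ΔQ| = |101 − 29.5| = 71.5.
DWL = ½ · t · |ΔQ| = ½ · 24 · 71.5 = £858.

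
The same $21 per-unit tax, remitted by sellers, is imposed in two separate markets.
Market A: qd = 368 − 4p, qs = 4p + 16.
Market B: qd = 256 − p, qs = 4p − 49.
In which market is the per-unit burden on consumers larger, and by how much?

Market A: pre-tax p* = $44, q* = 192; post-tax q = 150; per-unit burden on consumers = $10.5.
Market B: pre-tax p* = $61, q* = 195; post-tax q = 178.2; per-unit burden on consumers = $16.8.
Difference: $10.5 vs $16.8 → market B is larger by $6.3.

Market B, by $6.3.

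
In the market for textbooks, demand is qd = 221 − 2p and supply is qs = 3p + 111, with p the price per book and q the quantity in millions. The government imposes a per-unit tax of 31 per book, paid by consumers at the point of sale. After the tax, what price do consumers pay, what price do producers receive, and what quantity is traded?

Without the tax, 221 − 2p = 3p + 111 gives 5p = 110, so p* = 22 and q* = 177.
With the tax collected from consumers, demand (in seller-price terms) shifts: qd = 221 − 2(p + 31).
Solving gives q = 139.8 with consumers paying 40.6 and producers receiving 9.6 (the 31 wedge).
The less price-elastic side of the market bears the larger share of a per-unit tax.

Consumers pay 40.6; producers receive 9.6; quantity = 139.8.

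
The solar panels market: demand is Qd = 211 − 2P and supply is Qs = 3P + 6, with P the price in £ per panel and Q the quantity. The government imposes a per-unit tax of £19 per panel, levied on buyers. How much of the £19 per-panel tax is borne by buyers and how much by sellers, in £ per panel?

Buyers bear £11.4 per panel; sellers bear £7.6 per panel.

Before the tax: set 211 − 2P = 3P + 6 → P* = £41, Q* = 129.
With the tax collected from buyers, demand (in seller-price terms) shifts: Qd = 211 − 2(P + 19).
New equilibrium: buyers pay £52.4, sellers receive £33.4, Q = 106.2. (Wedge: Pb − Ps = 19.)
Burden on buyers: £11.4; on sellers: £7.6. (They sum to £19.)
The less price-elastic side of the market bears the larger share of a per-unit tax.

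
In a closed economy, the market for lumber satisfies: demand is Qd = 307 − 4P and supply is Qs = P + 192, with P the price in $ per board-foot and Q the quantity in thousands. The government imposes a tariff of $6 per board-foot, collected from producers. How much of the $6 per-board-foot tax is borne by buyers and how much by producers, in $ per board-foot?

Before the tax: set 307 − 4P = P + 192 → P* = $23, Q* = 215.
With the tax collected from producers, supply shifts: Qs = (P − 6) + 192.
New equilibrium: buyers pay $24.2, producers receive $18.2, Q = 210.2. (Wedge: Pb − Ps = 6.)
Burden on buyers: $1.2; on producers: $4.8. (They sum to $6.)
The less price-elastic side of the market bears the larger share of a per-unit tax.

Buyers bear $1.2 per board-foot; producers bear $4.8 per board-foot.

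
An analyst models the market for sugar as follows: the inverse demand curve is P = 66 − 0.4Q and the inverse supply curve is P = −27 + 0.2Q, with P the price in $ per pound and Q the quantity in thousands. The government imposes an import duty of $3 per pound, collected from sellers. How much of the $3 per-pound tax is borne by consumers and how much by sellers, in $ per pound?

Inverting to Q(P) form: Qd = 165 − 2.5P; Qs = 5P + 135.
Without the tax, 165 − 2.5P = 5P + 135 gives 7.5P = 30, so P* = $4 and Q* = 155.
With the tax collected from sellers, supply shifts: Qs = 5(P − 3) + 135.
New equilibrium: consumers pay $6, sellers receive $3, Q = 150. (Wedge: Pb − Ps = 3.)
Burden on consumers: $2; on sellers: $1. (They sum to $3.)
The less price-elastic side of the market bears the larger share of a per-unit tax.

Consumers bear $2 per pound; sellers bear $1 per pound.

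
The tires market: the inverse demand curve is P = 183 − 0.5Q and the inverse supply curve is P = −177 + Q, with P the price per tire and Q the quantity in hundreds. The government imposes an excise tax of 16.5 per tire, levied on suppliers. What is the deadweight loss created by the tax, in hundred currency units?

Rewrite in direct form: Qd = 366 − 2P and Qs = P + 177.
Without the tax, 366 − 2P = P + 177 gives 3P = 189, so P* = 63 and Q* = 240.
With the tax collected from suppliers, supply shifts: Qs = (P − 16.5) + 177.
Solving gives Q = 229 with consumers paying 68.5 and suppliers receiving 52 (the 16.5 wedge).
Quantity falls by |ΔQ| = |240 − 229| = 11.
DWL = ½ · t · |ΔQ| = ½ · 16.5 · 11 = 90.75.

Deadweight loss = 90.75 hundred.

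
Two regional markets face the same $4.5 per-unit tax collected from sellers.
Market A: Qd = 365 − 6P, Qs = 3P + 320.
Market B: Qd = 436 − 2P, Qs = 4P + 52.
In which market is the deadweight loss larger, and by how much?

Market A: pre-tax P* = $5, Q* = 335; post-tax Q = 326; deadweight loss = $20.25.
Market B: pre-tax P* = $64, Q* = 308; post-tax Q = 302; deadweight loss = $13.5.
Difference: $20.25 vs $13.5 → market A is larger by $6.75.

Market A, by $6.75.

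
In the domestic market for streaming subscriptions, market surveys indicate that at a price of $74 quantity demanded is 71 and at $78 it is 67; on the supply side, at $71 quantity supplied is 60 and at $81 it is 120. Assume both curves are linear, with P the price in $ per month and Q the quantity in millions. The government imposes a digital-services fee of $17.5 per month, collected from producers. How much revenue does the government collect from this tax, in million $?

Demand slope: (67 − 71)/(78 − 74) = -1, so Qd = 145 − P.
Supply slope: (120 − 60)/(81 − 71) = 6, so Qs = 6P − 366.
Before the tax: set 145 − P = 6P − 366 → P* = $73, Q* = 72.
With the tax collected from producers, supply shifts: Qs = 6(P − 17.5) − 366.
Solving gives Q = 57 with consumers paying $88 and producers receiving $70.5 (the $17.5 wedge).
Revenue = t · Q = 17.5 · 57 = $997.5.

Tax revenue = $997.5 million.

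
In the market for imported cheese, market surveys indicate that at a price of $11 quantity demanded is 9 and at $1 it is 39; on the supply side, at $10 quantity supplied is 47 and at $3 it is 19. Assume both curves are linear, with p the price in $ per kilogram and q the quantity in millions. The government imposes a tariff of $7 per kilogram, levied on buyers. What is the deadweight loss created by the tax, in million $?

Deadweight loss = $42 million.

Demand slope: (39 − 9)/(1 − 11) = -3, so qd = 42 − 3p.
Supply slope: (19 − 47)/(3 − 10) = 4, so qs = 4p + 7.
Without the tax, 42 − 3p = 4p + 7 gives 7p = 35, so p* = $5 and q* = 27.
With the tax collected from buyers, demand (in seller-price terms) shifts: qd = 42 − 3(p + 7).
New equilibrium: buyers pay $9, producers receive $2, q = 15. (Wedge: pb − ps = 7.)
Quantity falls by |ΔQ| = |27 − 15| = 12.
DWL = ½ · t · |ΔQ| = ½ · 7 · 12 = $42.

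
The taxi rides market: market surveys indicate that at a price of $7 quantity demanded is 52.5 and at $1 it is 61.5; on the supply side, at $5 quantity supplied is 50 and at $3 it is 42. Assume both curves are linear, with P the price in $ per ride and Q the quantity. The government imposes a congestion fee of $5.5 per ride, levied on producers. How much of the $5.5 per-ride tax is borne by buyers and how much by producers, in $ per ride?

Buyers bear $4 per ride; producers bear $1.5 per ride.

Demand slope: (61.5 − 52.5)/(1 − 7) = -1.5, so Qd = 63 − 1.5P.
Supply slope: (42 − 50)/(3 − 5) = 4, so Qs = 4P + 30.
Before the tax: set 63 − 1.5P = 4P + 30 → P* = $6, Q* = 54.
With the tax collected from producers, supply shifts: Qs = 4(P − 5.5) + 30.
Solving gives Q = 48 with buyers paying $10 and producers receiving $4.5 (the $5.5 wedge).
Burden on buyers: $4; on producers: $1.5. (They sum to $5.5.)
The less price-elastic side of the market bears the larger share of a per-unit tax.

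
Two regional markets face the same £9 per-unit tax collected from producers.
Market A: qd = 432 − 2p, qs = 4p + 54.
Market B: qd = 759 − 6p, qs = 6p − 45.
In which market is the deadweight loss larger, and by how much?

Market B, by £67.5.

Market A: pre-tax p* = £63, q* = 306; post-tax q = 294; deadweight loss = £54.
Market B: pre-tax p* = £67, q* = 357; post-tax q = 330; deadweight loss = £121.5.
Difference: £54 vs £121.5 → market B is larger by £67.5.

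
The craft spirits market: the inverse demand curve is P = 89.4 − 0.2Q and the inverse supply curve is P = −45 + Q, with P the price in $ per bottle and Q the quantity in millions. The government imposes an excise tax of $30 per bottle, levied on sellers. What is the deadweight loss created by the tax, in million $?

Deadweight loss = $375 million.

Inverting to Q(P) form: Qd = 447 − 5P; Qs = P + 45.
Before the tax: set 447 − 5P = P + 45 → P* = $67, Q* = 112.
With the tax collected from sellers, supply shifts: Qs = (P − 30) + 45.
New equilibrium: buyers pay $72, sellers receive $42, Q = 87. (Wedge: Pb − Ps = 30.)
Quantity falls by |ΔQ| = |112 − 87| = 25.
DWL = ½ · t · |ΔQ| = ½ · 30 · 25 = $375.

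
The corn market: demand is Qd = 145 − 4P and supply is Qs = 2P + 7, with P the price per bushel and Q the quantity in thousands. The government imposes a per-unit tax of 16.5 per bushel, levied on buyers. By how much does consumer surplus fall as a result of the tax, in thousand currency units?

Before the tax: set 145 − 4P = 2P + 7 → P* = 23, Q* = 53.
With the tax collected from buyers, demand (in seller-price terms) shifts: Qd = 145 − 4(P + 16.5).
New equilibrium: buyers pay 28.5, suppliers receive 12, Q = 31. (Wedge: Pb − Ps = 16.5.)
ΔCS is the trapezoid between Q = 31 and Q = 53 of height 5.5: ½ · (53 + 31) · 5.5 = 231.

Consumer surplus falls by 231 thousand.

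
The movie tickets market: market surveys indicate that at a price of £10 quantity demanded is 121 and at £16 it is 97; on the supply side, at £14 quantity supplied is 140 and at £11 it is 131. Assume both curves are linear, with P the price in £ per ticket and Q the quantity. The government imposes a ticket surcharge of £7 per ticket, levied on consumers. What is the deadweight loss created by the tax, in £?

Demand slope: (97 − 121)/(16 − 10) = -4, so Qd = 161 − 4P.
Supply slope: (131 − 140)/(11 − 14) = 3, so Qs = 3P + 98.
Before the tax: set 161 − 4P = 3P + 98 → P* = £9, Q* = 125.
With the tax collected from consumers, demand (in seller-price terms) shifts: Qd = 161 − 4(P + 7).
Solving gives Q = 113 with consumers paying £12 and sellers receiving £5 (the £7 wedge).
Quantity falls by |ΔQ| = |125 − 113| = 12.
DWL = ½ · t · |ΔQ| = ½ · 7 · 12 = £42.

Deadweight loss = £42.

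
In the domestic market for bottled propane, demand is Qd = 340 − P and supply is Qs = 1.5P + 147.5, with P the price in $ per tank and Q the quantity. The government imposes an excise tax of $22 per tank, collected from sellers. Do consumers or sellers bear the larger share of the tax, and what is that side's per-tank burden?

Without the tax, 340 − P = 1.5P + 147.5 gives 2.5P = 192.5, so P* = $77 and Q* = 263.
With the tax collected from sellers, supply shifts: Qs = 1.5(P − 22) + 147.5.
Solving gives Q = 249.8 with consumers paying $90.2 and sellers receiving $68.2 (the $22 wedge).
Per-tank burden: consumers $13.2, sellers $8.8.
Consumers take the larger share because demand is less price-elastic here (demand slope 1 vs supply slope 1.5).
The less price-elastic side of the market bears the larger share of a per-unit tax.

Consumers bear the larger share: $13.2 per tank.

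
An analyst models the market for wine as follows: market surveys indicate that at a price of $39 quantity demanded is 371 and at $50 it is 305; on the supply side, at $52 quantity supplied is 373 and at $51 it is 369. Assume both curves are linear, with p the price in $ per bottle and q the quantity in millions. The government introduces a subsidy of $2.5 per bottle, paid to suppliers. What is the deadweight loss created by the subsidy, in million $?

Demand slope: (305 − 371)/(50 − 39) = -6, so qd = 605 − 6p.
Supply slope: (369 − 373)/(51 − 52) = 4, so qs = 4p + 165.
Without the subsidy, 605 − 6p = 4p + 165 gives 10p = 440, so p* = $44 and q* = 341.
With a per-unit subsidy paid to suppliers, each receives p + 2.5 per unit sold, so supply becomes qs = 4(p + 2.5) + 165.
New equilibrium: consumers pay $43, suppliers receive $45.5, q = 347. (Wedge: pb − ps = −2.5.)
Quantity rises by |ΔQ| = |341 − 347| = 6.
DWL = ½ · t · |ΔQ| = ½ · 2.5 · 6 = $7.5.

Deadweight loss = $7.5 million.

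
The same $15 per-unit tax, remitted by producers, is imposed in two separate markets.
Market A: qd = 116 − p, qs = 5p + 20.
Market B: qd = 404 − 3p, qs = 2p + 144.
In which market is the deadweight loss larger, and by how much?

Market B, by $41.25.

Market A: pre-tax p* = $16, q* = 100; post-tax q = 87.5; deadweight loss = $93.75.
Market B: pre-tax p* = $52, q* = 248; post-tax q = 230; deadweight loss = $135.
Difference: $93.75 vs $135 → market B is larger by $41.25.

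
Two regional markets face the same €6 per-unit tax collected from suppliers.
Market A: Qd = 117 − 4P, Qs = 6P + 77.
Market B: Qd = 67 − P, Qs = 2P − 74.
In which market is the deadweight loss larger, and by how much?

Market A, by €31.2.

Market A: pre-tax P* = €4, Q* = 101; post-tax Q = 86.6; deadweight loss = €43.2.
Market B: pre-tax P* = €47, Q* = 20; post-tax Q = 16; deadweight loss = €12.
Difference: €43.2 vs €12 → market A is larger by €31.2.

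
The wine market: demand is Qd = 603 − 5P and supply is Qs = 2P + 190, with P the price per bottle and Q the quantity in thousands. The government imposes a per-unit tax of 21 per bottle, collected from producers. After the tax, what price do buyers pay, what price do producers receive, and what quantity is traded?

Buyers pay 65; producers receive 44; quantity = 278.

Before the tax: set 603 − 5P = 2P + 190 → P* = 59, Q* = 308.
With the tax collected from producers, supply shifts: Qs = 2(P − 21) + 190.
Solving gives Q = 278 with buyers paying 65 and producers receiving 44 (the 21 wedge).
The less price-elastic side of the market bears the larger share of a per-unit tax.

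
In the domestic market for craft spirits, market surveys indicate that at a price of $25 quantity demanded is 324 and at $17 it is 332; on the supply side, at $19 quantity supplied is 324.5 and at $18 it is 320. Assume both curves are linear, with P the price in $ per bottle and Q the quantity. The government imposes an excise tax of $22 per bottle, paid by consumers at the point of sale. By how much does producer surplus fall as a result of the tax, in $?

Demand slope: (332 − 324)/(17 − 25) = -1, so Qd = 349 − P.
Supply slope: (320 − 324.5)/(18 − 19) = 4.5, so Qs = 4.5P + 239.
Without the tax, 349 − P = 4.5P + 239 gives 5.5P = 110, so P* = $20 and Q* = 329.
With the tax collected from consumers, demand (in seller-price terms) shifts: Qd = 349 − (P + 22).
New equilibrium: consumers pay $38, producers receive $16, Q = 311. (Wedge: Pb − Ps = 22.)
ΔPS is the trapezoid between Q = 311 and Q = 329 of height $4: ½ · (329 + 311) · 4 = $1280.

Producer surplus falls by $1280.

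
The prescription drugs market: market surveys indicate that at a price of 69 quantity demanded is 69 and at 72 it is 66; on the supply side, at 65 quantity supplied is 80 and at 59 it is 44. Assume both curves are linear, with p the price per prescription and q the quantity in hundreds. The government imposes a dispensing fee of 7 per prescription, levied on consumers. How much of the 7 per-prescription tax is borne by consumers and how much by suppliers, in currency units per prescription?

Demand slope: (66 − 69)/(72 − 69) = -1, so qd = 138 − p.
Supply slope: (44 − 80)/(59 − 65) = 6, so qs = 6p − 310.
Before the tax: set 138 − p = 6p − 310 → p* = 64, q* = 74.
With the tax collected from consumers, demand (in seller-price terms) shifts: qd = 138 − (p + 7).
New equilibrium: consumers pay 70, suppliers receive 63, q = 68. (Wedge: pb − ps = 7.)
Burden on consumers: 6; on suppliers: 1. (They sum to 7.)
The less price-elastic side of the market bears the larger share of a per-unit tax.

Consumers bear 6 per prescription; suppliers bear 1 per prescription.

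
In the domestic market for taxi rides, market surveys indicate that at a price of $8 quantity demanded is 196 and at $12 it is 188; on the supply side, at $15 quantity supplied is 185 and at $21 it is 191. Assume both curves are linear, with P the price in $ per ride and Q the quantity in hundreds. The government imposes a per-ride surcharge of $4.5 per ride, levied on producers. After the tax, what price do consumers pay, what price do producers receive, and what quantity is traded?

Demand slope: (188 − 196)/(12 − 8) = -2, so Qd = 212 − 2P.
Supply slope: (191 − 185)/(21 − 15) = 1, so Qs = P + 170.
Before the tax: set 212 − 2P = P + 170 → P* = $14, Q* = 184.
With the tax collected from producers, supply shifts: Qs = (P − 4.5) + 170.
New equilibrium: consumers pay $15.5, producers receive $11, Q = 181. (Wedge: Pb − Ps = 4.5.)

Consumers pay $15.5; producers receive $11; quantity = 181.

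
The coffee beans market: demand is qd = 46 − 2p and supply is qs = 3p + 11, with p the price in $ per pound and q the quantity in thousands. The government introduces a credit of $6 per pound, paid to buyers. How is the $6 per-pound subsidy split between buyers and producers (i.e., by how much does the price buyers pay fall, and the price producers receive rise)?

Without the subsidy, 46 − 2p = 3p + 11 gives 5p = 35, so p* = $7 and q* = 32.
With a per-unit subsidy paid to buyers, each effectively pays p − 6, so demand becomes qd = 46 − 2(p − 6).
Solving gives q = 39.2 with buyers paying $3.4 and producers receiving $9.4 (the $6 wedge).
Gain to buyers: $3.6; to producers: $2.4. (They sum to $6.)

Buyers gain $3.6 per pound; producers gain $2.4 per pound.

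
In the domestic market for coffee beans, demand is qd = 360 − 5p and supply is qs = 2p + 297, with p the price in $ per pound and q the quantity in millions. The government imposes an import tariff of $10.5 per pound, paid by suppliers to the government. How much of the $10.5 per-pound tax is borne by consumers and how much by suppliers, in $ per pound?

Consumers bear $3 per pound; suppliers bear $7.5 per pound.

Before the tax: set 360 − 5p = 2p + 297 → p* = $9, q* = 315.
With the tax collected from suppliers, supply shifts: qs = 2(p − 10.5) + 297.
New equilibrium: consumers pay $12, suppliers receive $1.5, q = 300. (Wedge: pb − ps = 10.5.)
Burden on consumers: $3; on suppliers: $7.5. (They sum to $10.5.)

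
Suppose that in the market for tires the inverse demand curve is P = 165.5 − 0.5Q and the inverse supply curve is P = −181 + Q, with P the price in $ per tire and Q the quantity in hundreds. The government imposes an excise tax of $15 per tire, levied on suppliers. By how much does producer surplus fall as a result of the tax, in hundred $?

Inverting to Q(P) form: Qd = 331 − 2P; Qs = P + 181.
Before the tax: set 331 − 2P = P + 181 → P* = $50, Q* = 231.
With the tax collected from suppliers, supply shifts: Qs = (P − 15) + 181.
New equilibrium: buyers pay $55, suppliers receive $40, Q = 221. (Wedge: Pb − Ps = 15.)
ΔPS is the trapezoid between Q = 221 and Q = 231 of height $10: ½ · (231 + 221) · 10 = $2260.

Producer surplus falls by $2260 hundred.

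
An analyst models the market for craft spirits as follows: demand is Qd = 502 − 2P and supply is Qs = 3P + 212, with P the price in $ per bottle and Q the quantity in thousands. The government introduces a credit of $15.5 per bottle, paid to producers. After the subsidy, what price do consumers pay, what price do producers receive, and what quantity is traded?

Without the subsidy, 502 − 2P = 3P + 212 gives 5P = 290, so P* = $58 and Q* = 386.
With a per-unit subsidy paid to producers, each receives P + 15.5 per unit sold, so supply becomes Qs = 3(P + 15.5) + 212.
Solving gives Q = 404.6 with consumers paying $48.7 and producers receiving $64.2 (the $15.5 wedge).

Consumers pay $48.7; producers receive $64.2; quantity = 404.6.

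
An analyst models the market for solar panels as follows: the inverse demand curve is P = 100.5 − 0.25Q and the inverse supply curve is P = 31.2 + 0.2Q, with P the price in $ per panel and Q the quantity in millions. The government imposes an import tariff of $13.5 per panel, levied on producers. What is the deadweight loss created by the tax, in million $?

Deadweight loss = $202.5 million.

Rewrite in direct form: Qd = 402 − 4P and Qs = 5P − 156.
Without the tax, 402 − 4P = 5P − 156 gives 9P = 558, so P* = $62 and Q* = 154.
With the tax collected from producers, supply shifts: Qs = 5(P − 13.5) − 156.
New equilibrium: buyers pay $69.5, producers receive $56, Q = 124. (Wedge: Pb − Ps = 13.5.)
Quantity falls by |ΔQ| = |154 − 124| = 30.
DWL = ½ · t · |ΔQ| = ½ · 13.5 · 30 = $202.5.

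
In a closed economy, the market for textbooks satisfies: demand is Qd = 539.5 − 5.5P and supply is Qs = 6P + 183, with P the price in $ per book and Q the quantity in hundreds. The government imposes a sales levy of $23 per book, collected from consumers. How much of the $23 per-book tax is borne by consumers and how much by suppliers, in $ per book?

Consumers bear $12 per book; suppliers bear $11 per book.

Without the tax, 539.5 − 5.5P = 6P + 183 gives 11.5P = 356.5, so P* = $31 and Q* = 369.
With the tax collected from consumers, demand (in seller-price terms) shifts: Qd = 539.5 − 5.5(P + 23).
Solving gives Q = 303 with consumers paying $43 and suppliers receiving $20 (the $23 wedge).
Burden on consumers: $12; on suppliers: $11. (They sum to $23.)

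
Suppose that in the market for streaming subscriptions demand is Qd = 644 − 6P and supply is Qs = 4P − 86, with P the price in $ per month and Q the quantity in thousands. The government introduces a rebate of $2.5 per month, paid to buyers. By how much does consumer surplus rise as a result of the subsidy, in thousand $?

Consumer surplus rises by $209 thousand.

Before the subsidy: set 644 − 6P = 4P − 86 → P* = $73, Q* = 206.
With a per-unit subsidy paid to buyers, each effectively pays P − 2.5, so demand becomes Qd = 644 − 6(P − 2.5).
Solving gives Q = 212 with buyers paying $72 and sellers receiving $74.5 (the $2.5 wedge).
ΔCS is the trapezoid between Q = 212 and Q = 206 of height $1: ½ · (206 + 212) · 1 = $209.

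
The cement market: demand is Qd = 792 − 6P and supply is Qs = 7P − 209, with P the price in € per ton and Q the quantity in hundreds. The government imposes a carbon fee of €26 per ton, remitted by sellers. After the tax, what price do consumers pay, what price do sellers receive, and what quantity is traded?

Consumers pay €91; sellers receive €65; quantity = 246.

Without the tax, 792 − 6P = 7P − 209 gives 13P = 1001, so P* = €77 and Q* = 330.
With the tax collected from sellers, supply shifts: Qs = 7(P − 26) − 209.
Solving gives Q = 246 with consumers paying €91 and sellers receiving €65 (the €26 wedge).
The less price-elastic side of the market bears the larger share of a per-unit tax.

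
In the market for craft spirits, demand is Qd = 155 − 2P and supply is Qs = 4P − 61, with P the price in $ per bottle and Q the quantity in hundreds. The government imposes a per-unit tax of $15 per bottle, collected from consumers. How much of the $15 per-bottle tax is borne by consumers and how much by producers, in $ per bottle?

Without the tax, 155 − 2P = 4P − 61 gives 6P = 216, so P* = $36 and Q* = 83.
With the tax collected from consumers, demand (in seller-price terms) shifts: Qd = 155 − 2(P + 15).
Solving gives Q = 63 with consumers paying $46 and producers receiving $31 (the $15 wedge).
Burden on consumers: $10; on producers: $5. (They sum to $15.)

Consumers bear $10 per bottle; producers bear $5 per bottle.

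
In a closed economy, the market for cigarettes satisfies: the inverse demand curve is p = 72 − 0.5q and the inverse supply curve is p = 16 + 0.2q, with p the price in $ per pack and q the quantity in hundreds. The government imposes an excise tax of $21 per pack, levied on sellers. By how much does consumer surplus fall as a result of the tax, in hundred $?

Consumer surplus falls by $975 hundred.

Rewrite in direct form: qd = 144 − 2p and qs = 5p − 80.
Without the tax, 144 − 2p = 5p − 80 gives 7p = 224, so p* = $32 and q* = 80.
With the tax collected from sellers, supply shifts: qs = 5(p − 21) − 80.
New equilibrium: buyers pay $47, sellers receive $26, q = 50. (Wedge: pb − ps = 21.)
ΔCS is the trapezoid between Q = 50 and Q = 80 of height $15: ½ · (80 + 50) · 15 = $975.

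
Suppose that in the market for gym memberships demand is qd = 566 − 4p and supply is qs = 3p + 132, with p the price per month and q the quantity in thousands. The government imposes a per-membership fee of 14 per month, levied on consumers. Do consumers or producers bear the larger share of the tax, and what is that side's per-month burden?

Producers bear the larger share: 8 per month.

Without the tax, 566 − 4p = 3p + 132 gives 7p = 434, so p* = 62 and q* = 318.
With the tax collected from consumers, demand (in seller-price terms) shifts: qd = 566 − 4(p + 14).
Solving gives q = 294 with consumers paying 68 and producers receiving 54 (the 14 wedge).
Per-month burden: consumers 6, producers 8.
Producers take the larger share because supply is less price-elastic here (demand slope 4 vs supply slope 3).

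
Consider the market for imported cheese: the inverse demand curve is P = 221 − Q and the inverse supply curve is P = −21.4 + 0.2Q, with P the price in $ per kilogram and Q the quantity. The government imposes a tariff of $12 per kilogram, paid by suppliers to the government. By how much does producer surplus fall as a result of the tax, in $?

Inverting to Q(P) form: Qd = 221 − P; Qs = 5P + 107.
Without the tax, 221 − P = 5P + 107 gives 6P = 114, so P* = $19 and Q* = 202.
With the tax collected from suppliers, supply shifts: Qs = 5(P − 12) + 107.
New equilibrium: consumers pay $29, suppliers receive $17, Q = 192. (Wedge: Pb − Ps = 12.)
ΔPS is the trapezoid between Q = 192 and Q = 202 of height $2: ½ · (202 + 192) · 2 = $394.

Producer surplus falls by $394.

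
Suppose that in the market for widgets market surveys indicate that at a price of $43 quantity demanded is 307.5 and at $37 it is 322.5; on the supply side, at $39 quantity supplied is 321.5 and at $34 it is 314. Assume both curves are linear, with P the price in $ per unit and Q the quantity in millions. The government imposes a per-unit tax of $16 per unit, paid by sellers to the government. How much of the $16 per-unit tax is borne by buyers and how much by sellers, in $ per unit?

Buyers bear $6 per unit; sellers bear $10 per unit.

Demand slope: (322.5 − 307.5)/(37 − 43) = -2.5, so Qd = 415 − 2.5P.
Supply slope: (314 − 321.5)/(34 − 39) = 1.5, so Qs = 1.5P + 263.
Before the tax: set 415 − 2.5P = 1.5P + 263 → P* = $38, Q* = 320.
With the tax collected from sellers, supply shifts: Qs = 1.5(P − 16) + 263.
New equilibrium: buyers pay $44, sellers receive $28, Q = 305. (Wedge: Pb − Ps = 16.)
Burden on buyers: $6; on sellers: $10. (They sum to $16.)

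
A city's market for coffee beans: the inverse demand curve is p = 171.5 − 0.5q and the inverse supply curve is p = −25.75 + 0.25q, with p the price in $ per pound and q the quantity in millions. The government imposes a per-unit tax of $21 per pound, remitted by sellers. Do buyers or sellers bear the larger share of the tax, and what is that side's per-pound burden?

Inverting to q(p) form: qd = 343 − 2p; qs = 4p + 103.
Without the tax, 343 − 2p = 4p + 103 gives 6p = 240, so p* = $40 and q* = 263.
With the tax collected from sellers, supply shifts: qs = 4(p − 21) + 103.
New equilibrium: buyers pay $54, sellers receive $33, q = 235. (Wedge: pb − ps = 21.)
Per-pound burden: buyers $14, sellers $7.
Buyers take the larger share because demand is less price-elastic here (demand slope 2 vs supply slope 4).
The less price-elastic side of the market bears the larger share of a per-unit tax.

Buyers bear the larger share: $14 per pound.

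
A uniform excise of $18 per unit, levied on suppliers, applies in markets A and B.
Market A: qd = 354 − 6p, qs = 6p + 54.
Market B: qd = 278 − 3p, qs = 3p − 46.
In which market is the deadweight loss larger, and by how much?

Market A, by $243.

Market A: pre-tax p* = $25, q* = 204; post-tax q = 150; deadweight loss = $486.
Market B: pre-tax p* = $54, q* = 116; post-tax q = 89; deadweight loss = $243.
Difference: $486 vs $243 → market A is larger by $243.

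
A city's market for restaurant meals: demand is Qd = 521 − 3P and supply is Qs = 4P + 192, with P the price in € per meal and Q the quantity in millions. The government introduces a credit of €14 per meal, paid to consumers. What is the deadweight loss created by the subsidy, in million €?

Deadweight loss = €168 million.

Before the subsidy: set 521 − 3P = 4P + 192 → P* = €47, Q* = 380.
With a per-unit subsidy paid to consumers, each effectively pays P − 14, so demand becomes Qd = 521 − 3(P − 14).
New equilibrium: consumers pay €39, sellers receive €53, Q = 404. (Wedge: Pb − Ps = −14.)
Quantity rises by |ΔQ| = |380 − 404| = 24.
DWL = ½ · t · |ΔQ| = ½ · 14 · 24 = €168.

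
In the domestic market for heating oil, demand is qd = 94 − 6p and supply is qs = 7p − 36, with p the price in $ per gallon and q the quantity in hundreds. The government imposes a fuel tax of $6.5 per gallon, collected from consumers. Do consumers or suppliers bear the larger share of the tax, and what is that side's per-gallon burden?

Before the tax: set 94 − 6p = 7p − 36 → p* = $10, q* = 34.
With the tax collected from consumers, demand (in seller-price terms) shifts: qd = 94 − 6(p + 6.5).
New equilibrium: consumers pay $13.5, suppliers receive $7, q = 13. (Wedge: pb − ps = 6.5.)
Per-gallon burden: consumers $3.5, suppliers $3.
Consumers take the larger share because demand is less price-elastic here (demand slope 6 vs supply slope 7).
The less price-elastic side of the market bears the larger share of a per-unit tax.

Consumers bear the larger share: $3.5 per gallon.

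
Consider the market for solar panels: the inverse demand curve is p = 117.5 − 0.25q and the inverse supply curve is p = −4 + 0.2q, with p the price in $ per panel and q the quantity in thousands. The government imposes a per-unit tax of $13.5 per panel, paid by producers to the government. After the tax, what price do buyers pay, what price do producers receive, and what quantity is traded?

Inverting to q(p) form: qd = 470 − 4p; qs = 5p + 20.
Without the tax, 470 − 4p = 5p + 20 gives 9p = 450, so p* = $50 and q* = 270.
With the tax collected from producers, supply shifts: qs = 5(p − 13.5) + 20.
Solving gives q = 240 with buyers paying $57.5 and producers receiving $44 (the $13.5 wedge).

Buyers pay $57.5; producers receive $44; quantity = 240.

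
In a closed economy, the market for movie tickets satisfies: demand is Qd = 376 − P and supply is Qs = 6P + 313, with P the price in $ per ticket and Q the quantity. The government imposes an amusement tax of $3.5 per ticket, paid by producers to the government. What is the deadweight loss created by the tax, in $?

Before the tax: set 376 − P = 6P + 313 → P* = $9, Q* = 367.
With the tax collected from producers, supply shifts: Qs = 6(P − 3.5) + 313.
New equilibrium: buyers pay $12, producers receive $8.5, Q = 364. (Wedge: Pb − Ps = 3.5.)
Quantity falls by |ΔQ| = |367 − 364| = 3.
DWL = ½ · t · |ΔQ| = ½ · 3.5 · 3 = $5.25.

Deadweight loss = $5.25.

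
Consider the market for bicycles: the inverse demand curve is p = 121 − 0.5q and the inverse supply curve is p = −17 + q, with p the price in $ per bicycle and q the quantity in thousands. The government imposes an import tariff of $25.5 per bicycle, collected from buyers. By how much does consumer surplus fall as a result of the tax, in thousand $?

Consumer surplus falls by $709.75 thousand.

Inverting to q(p) form: qd = 242 − 2p; qs = p + 17.
Before the tax: set 242 − 2p = p + 17 → p* = $75, q* = 92.
With the tax collected from buyers, demand (in seller-price terms) shifts: qd = 242 − 2(p + 25.5).
Solving gives q = 75 with buyers paying $83.5 and suppliers receiving $58 (the $25.5 wedge).
ΔCS is the trapezoid between Q = 75 and Q = 92 of height $8.5: ½ · (92 + 75) · 8.5 = $709.75.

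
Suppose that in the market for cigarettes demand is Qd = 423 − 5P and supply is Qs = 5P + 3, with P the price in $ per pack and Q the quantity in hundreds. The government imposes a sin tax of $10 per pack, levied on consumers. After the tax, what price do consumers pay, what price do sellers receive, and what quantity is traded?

Consumers pay $47; sellers receive $37; quantity = 188.

Before the tax: set 423 − 5P = 5P + 3 → P* = $42, Q* = 213.
With the tax collected from consumers, demand (in seller-price terms) shifts: Qd = 423 − 5(P + 10).
Solving gives Q = 188 with consumers paying $47 and sellers receiving $37 (the $10 wedge).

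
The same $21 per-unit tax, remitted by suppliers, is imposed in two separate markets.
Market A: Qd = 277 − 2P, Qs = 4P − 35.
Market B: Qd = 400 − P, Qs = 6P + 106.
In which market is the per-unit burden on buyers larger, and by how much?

Market A: pre-tax P* = $52, Q* = 173; post-tax Q = 145; per-unit burden on buyers = $14.
Market B: pre-tax P* = $42, Q* = 358; post-tax Q = 340; per-unit burden on buyers = $18.
Difference: $14 vs $18 → market B is larger by $4.

Market B, by $4.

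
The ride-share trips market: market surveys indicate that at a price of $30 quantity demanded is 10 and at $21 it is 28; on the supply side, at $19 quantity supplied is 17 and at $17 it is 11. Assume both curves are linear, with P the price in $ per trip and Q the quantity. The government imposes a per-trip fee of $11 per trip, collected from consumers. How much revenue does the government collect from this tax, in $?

Demand slope: (28 − 10)/(21 − 30) = -2, so Qd = 70 − 2P.
Supply slope: (11 − 17)/(17 − 19) = 3, so Qs = 3P − 40.
Before the tax: set 70 − 2P = 3P − 40 → P* = $22, Q* = 26.
With the tax collected from consumers, demand (in seller-price terms) shifts: Qd = 70 − 2(P + 11).
New equilibrium: consumers pay $28.6, producers receive $17.6, Q = 12.8. (Wedge: Pb − Ps = 11.)
Revenue = t · Q = 11 · 12.8 = $140.8.

Tax revenue = $140.8.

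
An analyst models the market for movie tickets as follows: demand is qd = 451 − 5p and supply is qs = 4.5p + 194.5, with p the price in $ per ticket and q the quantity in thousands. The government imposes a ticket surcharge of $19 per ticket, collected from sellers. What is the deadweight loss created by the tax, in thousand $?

Deadweight loss = $427.5 thousand.

Before the tax: set 451 − 5p = 4.5p + 194.5 → p* = $27, q* = 316.
With the tax collected from sellers, supply shifts: qs = 4.5(p − 19) + 194.5.
New equilibrium: buyers pay $36, sellers receive $17, q = 271. (Wedge: pb − ps = 19.)
Quantity falls by |ΔQ| = |316 − 271| = 45.
DWL = ½ · t · |ΔQ| = ½ · 19 · 45 = $427.5.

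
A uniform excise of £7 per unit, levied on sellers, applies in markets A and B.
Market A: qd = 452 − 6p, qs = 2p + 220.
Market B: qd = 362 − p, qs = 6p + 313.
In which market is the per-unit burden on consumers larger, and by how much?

Market B, by £4.25.

Market A: pre-tax p* = £29, q* = 278; post-tax q = 267.5; per-unit burden on consumers = £1.75.
Market B: pre-tax p* = £7, q* = 355; post-tax q = 349; per-unit burden on consumers = £6.
Difference: £1.75 vs £6 → market B is larger by £4.25.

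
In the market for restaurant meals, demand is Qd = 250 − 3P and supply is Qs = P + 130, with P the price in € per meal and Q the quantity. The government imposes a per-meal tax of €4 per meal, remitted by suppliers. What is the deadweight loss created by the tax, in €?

Without the tax, 250 − 3P = P + 130 gives 4P = 120, so P* = €30 and Q* = 160.
With the tax collected from suppliers, supply shifts: Qs = (P − 4) + 130.
New equilibrium: buyers pay €31, suppliers receive €27, Q = 157. (Wedge: Pb − Ps = 4.)
Quantity falls by |ΔQ| = |160 − 157| = 3.
DWL = ½ · t · |ΔQ| = ½ · 4 · 3 = €6.

Deadweight loss = €6.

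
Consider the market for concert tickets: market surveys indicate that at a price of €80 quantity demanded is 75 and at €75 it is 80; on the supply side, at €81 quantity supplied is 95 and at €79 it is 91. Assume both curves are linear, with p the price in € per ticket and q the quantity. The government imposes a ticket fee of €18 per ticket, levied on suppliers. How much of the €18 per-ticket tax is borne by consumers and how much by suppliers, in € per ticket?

Demand slope: (80 − 75)/(75 − 80) = -1, so qd = 155 − p.
Supply slope: (91 − 95)/(79 − 81) = 2, so qs = 2p − 67.
Before the tax: set 155 − p = 2p − 67 → p* = €74, q* = 81.
With the tax collected from suppliers, supply shifts: qs = 2(p − 18) − 67.
Solving gives q = 69 with consumers paying €86 and suppliers receiving €68 (the €18 wedge).
Burden on consumers: €12; on suppliers: €6. (They sum to €18.)

Consumers bear €12 per ticket; suppliers bear €6 per ticket.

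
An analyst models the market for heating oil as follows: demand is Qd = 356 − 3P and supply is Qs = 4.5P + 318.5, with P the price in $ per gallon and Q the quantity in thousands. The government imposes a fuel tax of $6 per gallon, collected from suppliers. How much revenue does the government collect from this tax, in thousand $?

Tax revenue = $1981.2 thousand.

Without the tax, 356 − 3P = 4.5P + 318.5 gives 7.5P = 37.5, so P* = $5 and Q* = 341.
With the tax collected from suppliers, supply shifts: Qs = 4.5(P − 6) + 318.5.
New equilibrium: consumers pay $8.6, suppliers receive $2.6, Q = 330.2. (Wedge: Pb − Ps = 6.)
Revenue = t · Q = 6 · 330.2 = $1981.2.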